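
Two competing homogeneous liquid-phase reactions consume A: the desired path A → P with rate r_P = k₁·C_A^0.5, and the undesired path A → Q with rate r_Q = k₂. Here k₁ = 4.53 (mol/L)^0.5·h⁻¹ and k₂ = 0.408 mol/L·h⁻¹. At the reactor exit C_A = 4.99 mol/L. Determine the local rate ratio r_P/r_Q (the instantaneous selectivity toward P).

S_{P/Q} = r_P/r_Q = (k₁·C_A^0.5)/(k₂) = (k₁/k₂)·C_A^0.5.
= (4.53×4.990^0.5) / (0.408) = 10.12/0.4080 = 24.8.
Since the desired path is higher order in A, keeping C_A high (PFR or concentrated feed) favours P.

24.8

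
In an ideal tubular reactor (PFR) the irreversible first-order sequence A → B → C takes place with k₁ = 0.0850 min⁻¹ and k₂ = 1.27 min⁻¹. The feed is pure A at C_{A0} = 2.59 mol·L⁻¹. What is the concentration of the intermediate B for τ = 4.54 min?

0.126 mol·L⁻¹

The intermediate concentration in a first-order A→B→C sequence is C_B = k₁C_{A0}(e^(−k₁τ) − e^(−k₂τ))/(k₂−k₁).
e^(−k₁τ) = e^(−0.0850×4.54) = e^(−0.3859) = 0.6798; e^(−k₂τ) = e^(−5.766) = 0.003133.
C_B = 0.0850×2.59/(1.27−0.0850) × (0.6798−0.003133) = 0.1858×0.6767 = 0.1257 mol·L⁻¹.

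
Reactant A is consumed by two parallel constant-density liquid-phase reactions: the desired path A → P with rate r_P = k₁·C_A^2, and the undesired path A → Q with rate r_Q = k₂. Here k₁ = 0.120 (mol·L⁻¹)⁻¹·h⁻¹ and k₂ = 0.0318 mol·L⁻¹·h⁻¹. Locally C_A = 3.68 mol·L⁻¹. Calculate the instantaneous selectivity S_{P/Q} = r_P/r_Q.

51.1

S_{P/Q} = r_P/r_Q = (k₁·C_A^2)/(k₂) = (k₁/k₂)·C_A^2.
= (0.120×3.680^2) / (0.0318) = 1.625/0.03180 = 51.1.
Since the desired path is higher order in A, keeping C_A high (PFR or concentrated feed) favours P.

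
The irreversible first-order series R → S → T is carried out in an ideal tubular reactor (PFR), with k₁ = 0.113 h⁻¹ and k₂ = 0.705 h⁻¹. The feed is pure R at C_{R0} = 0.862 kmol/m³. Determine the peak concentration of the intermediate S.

Evaluating C_S at τ_opt = ln(k₂/k₁)/(k₂−k₁) gives C_{S,max}/C_{R0} = (k₁/k₂)^[k₂/(k₂−k₁)].
= (0.113/0.705)^(0.705/(0.705−0.113)) = (0.1603)^(1.191) = 0.1130.
C_{S,max} = 0.1130×0.862 = 0.0974 kmol/m³.

0.0974 kmol/m³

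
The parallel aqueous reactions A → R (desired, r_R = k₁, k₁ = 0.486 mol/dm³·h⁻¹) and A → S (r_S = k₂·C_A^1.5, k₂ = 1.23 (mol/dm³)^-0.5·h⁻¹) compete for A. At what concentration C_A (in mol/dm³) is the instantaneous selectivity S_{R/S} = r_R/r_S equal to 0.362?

S_{R/S} = (k₁/k₂)·C_A^-1.5 ⇒ C_A = (S·k₂/k₁)^(1/(-1.5)).
= (0.362×1.23/0.486)^(-0.6667) = (0.9162)^(-0.6667) = 1.06 mol/dm³.

1.06 mol/dm³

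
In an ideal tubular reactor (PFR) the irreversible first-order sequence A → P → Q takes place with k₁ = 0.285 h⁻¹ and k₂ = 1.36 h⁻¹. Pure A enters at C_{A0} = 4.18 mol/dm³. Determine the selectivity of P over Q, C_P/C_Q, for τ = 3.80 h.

0.154

Solving the coupled first-order balances gives C_P(τ) = [k₁/(k₂−k₁)]·C_{A0}·(e^(−k₁τ) − e^(−k₂τ)).
e^(−k₁τ) = e^(−0.285×3.80) = e^(−1.083) = 0.3386; e^(−k₂τ) = e^(−5.168) = 0.005696.
C_P = 0.285×4.18/(1.36−0.285) × (0.3386−0.005696) = 1.108×0.3329 = 0.3689 mol/dm³.
C_A = C_{A0}e^(−k₁τ) = 1.415 mol/dm³, so C_Q = C_{A0}−C_A−C_P = 2.396 mol/dm³; C_P/C_Q = 0.154.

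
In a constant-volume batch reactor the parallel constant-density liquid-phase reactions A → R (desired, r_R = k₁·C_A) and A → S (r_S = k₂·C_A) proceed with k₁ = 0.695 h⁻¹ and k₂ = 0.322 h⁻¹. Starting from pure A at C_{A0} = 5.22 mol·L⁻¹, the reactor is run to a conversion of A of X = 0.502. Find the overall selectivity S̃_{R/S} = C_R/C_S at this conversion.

C_A = C_{A0}(1−X) = 2.600 mol·L⁻¹.
Both paths are first order in A, so the instantaneous fraction to R is constant: dC_R/d(−C_A) = k₁/(k₁+k₂) = 0.6834.
C_R = 0.6834·(C_{A0}−C_A) = 0.6834×2.620 = 1.79 mol·L⁻¹.
C_S = (C_{A0}−C_A)−C_R = 0.8297 mol·L⁻¹; S̃_{R/S} = 1.791/0.8297 = 2.16.

2.16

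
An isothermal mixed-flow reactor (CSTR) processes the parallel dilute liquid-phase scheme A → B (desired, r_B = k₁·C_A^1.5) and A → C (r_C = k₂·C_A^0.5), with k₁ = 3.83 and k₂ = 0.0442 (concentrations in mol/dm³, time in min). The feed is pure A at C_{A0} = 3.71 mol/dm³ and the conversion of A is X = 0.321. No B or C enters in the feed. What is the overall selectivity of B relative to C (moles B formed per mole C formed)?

Exit C_A = C_{A0}(1−X) = 3.71×0.679 = 2.519 mol/dm³.
In a CSTR the entire volume is at exit conditions, so r_B = 3.83×2.519^1.5 = 15.31 and r_C = 0.0442×2.519^0.5 = 0.07015.
Overall selectivity = C_B/C_C = r_Bτ/(r_Cτ) = r_B/r_C = 218.

218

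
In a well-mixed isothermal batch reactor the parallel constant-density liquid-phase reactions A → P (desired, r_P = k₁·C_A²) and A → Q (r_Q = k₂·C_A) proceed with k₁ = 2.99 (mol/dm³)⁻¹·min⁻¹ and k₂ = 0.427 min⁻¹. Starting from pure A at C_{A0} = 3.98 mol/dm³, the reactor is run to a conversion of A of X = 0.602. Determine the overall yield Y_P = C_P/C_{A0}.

C_A = C_{A0}(1−X) = 1.584 mol/dm³.
Along a PFR/batch, dC_Q/dC_A = −r_Q/(r_P+r_Q) = −k₂/(k₂+k₁·C_A).
Integrating from C_{A0} to C_A: C_Q = (0.427/2.99)·ln[(0.427+2.99·3.98)/(0.427+2.99·1.58)] = 0.1428·ln(12.33/5.163) = 0.1243 mol/dm³.
Then C_P = (C_{A0}−C_A) − C_Q = 2.396 − 0.1243 = 2.272 mol/dm³.
Y_P = C_P/C_{A0} = 2.272/3.98 = 0.571.

0.571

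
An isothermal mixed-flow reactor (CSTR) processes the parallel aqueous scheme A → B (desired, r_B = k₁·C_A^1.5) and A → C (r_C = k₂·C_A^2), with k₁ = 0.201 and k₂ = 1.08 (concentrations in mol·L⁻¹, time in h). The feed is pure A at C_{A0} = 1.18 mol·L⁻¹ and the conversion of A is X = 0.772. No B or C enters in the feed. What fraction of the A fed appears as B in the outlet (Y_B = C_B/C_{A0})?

Exit C_A = C_{A0}(1−X) = 1.18×0.228 = 0.2690 mol·L⁻¹.
In a CSTR the entire volume is at exit conditions, so r_B = 0.201×0.2690^1.5 = 0.02805 and r_C = 1.08×0.2690^2 = 0.07817.
Fraction of consumed A going to B: r_B/(r_B+r_C) = 0.2641.
C_B = 0.2641·C_{A0}·X = 0.2641×1.18×0.772 = 0.241 mol·L⁻¹; Y_B = C_B/C_{A0} = 0.204.

0.204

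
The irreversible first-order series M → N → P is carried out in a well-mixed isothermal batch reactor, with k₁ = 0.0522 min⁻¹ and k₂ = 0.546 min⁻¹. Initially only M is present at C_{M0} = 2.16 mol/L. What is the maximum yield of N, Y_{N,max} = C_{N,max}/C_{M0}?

0.0746

For a first-order series the maximum intermediate yield is C_{N,max}/C_{M0} = (k₁/k₂)^[k₂/(k₂−k₁)].
= (0.0522/0.546)^(0.546/(0.546−0.0522)) = (0.09560)^(1.106) = 0.07459.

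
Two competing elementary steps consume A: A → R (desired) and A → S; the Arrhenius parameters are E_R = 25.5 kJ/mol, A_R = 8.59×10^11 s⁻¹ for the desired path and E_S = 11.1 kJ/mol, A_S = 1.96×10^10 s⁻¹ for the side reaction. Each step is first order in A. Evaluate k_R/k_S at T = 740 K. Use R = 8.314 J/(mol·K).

4.22

Since both paths have the same order in A, the concentration cancels and S_{R/S} = k_R/k_S = (A_R/A_S)·exp[(E_S−E_R)/(RT)].
(E_S−E_R)/(RT) = (11.1−25.5)×10³/(8.314×740) = -14400/6152 = -2.341.
k_R/k_S = (8.59×10^11/1.96×10^10)·exp(-2.341) = 43.83 × 0.09627 = 4.22.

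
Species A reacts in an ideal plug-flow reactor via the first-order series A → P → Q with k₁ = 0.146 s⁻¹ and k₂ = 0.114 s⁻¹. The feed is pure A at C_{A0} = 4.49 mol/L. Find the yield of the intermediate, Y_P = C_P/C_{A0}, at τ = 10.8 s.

0.389

The intermediate concentration in a first-order A→B→C sequence is C_P = k₁C_{A0}(e^(−k₁τ) − e^(−k₂τ))/(k₂−k₁).
e^(−k₁τ) = e^(−0.146×10.8) = e^(−1.577) = 0.2066; e^(−k₂τ) = e^(−1.231) = 0.2919.
C_P = 0.146×4.49/(0.114−0.146) × (0.2066−0.2919) = (-20.49)×(-0.08531) = 1.748 mol/L.
Y_P = C_P/C_{A0} = 1.748/4.49 = 0.389.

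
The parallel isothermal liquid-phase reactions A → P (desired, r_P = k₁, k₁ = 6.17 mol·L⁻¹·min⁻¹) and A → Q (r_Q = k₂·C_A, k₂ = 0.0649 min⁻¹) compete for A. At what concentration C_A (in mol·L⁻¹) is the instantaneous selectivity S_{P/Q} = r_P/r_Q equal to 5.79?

16.4 mol·L⁻¹

S_{P/Q} = (k₁/k₂)·C_A⁻¹ ⇒ C_A = (S·k₂/k₁)^(-1).
= (5.79×0.0649/6.17)^(-1) = (0.06090)^(-1) = 16.4 mol·L⁻¹.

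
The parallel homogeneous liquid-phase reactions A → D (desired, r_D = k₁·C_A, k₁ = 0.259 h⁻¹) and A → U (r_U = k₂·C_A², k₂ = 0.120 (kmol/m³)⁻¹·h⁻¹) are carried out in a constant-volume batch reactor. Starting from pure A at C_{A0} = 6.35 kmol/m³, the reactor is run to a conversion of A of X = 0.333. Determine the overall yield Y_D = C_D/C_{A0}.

C_A = C_{A0}(1−X) = 4.235 kmol/m³.
Along a PFR/batch, dC_D/dC_A = −r_D/(r_D+r_U) = −k₁/(k₁+k₂·C_A).
Integrating from C_{A0} to C_A: C_D = (0.259/0.120)·ln[(0.259+0.120·6.35)/(0.259+0.120·4.24)] = 2.158·ln(1.021/0.7673) = 0.6167 kmol/m³.
Y_D = C_D/C_{A0} = 0.6167/6.35 = 0.0971.

0.0971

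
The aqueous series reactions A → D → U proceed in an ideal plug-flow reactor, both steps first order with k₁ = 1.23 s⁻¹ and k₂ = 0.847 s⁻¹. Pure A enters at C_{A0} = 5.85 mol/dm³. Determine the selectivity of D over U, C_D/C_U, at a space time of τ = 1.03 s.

The intermediate concentration in a first-order A→B→C sequence is C_D = k₁C_{A0}(e^(−k₁τ) − e^(−k₂τ))/(k₂−k₁).
e^(−k₁τ) = e^(−1.23×1.03) = e^(−1.267) = 0.2817; e^(−k₂τ) = e^(−0.8724) = 0.4179.
C_D = 1.23×5.85/(0.847−1.23) × (0.2817−0.4179) = (-18.79)×(-0.1362) = 2.560 mol/dm³.
C_A = C_{A0}e^(−k₁τ) = 1.648 mol/dm³, so C_U = C_{A0}−C_A−C_D = 1.642 mol/dm³; C_D/C_U = 1.56.

1.56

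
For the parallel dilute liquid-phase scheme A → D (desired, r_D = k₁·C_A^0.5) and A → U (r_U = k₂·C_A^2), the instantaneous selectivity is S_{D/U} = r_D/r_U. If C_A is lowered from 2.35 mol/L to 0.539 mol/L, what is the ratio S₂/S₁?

S_{D/U} = (k₁/k₂)·C_A^-1.5, so S₂/S₁ = (C_{A,2}/C_{A,1})^-1.5.
= (0.539/2.35)^(-1.5) = (0.2294)^(-1.5) = 9.10.
Selectivity toward D rises as C_A falls — low-concentration operation is favoured.

9.10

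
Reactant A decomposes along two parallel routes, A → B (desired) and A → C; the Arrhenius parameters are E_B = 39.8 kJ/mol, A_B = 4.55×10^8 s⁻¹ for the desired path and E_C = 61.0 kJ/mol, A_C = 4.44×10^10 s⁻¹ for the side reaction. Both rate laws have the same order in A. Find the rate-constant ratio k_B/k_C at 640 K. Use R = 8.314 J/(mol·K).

0.551

k_B/k_C = (A_B/A_C)·exp[−(E_B−E_C)/(RT)] = (A_B/A_C)·exp[(E_C−E_B)/(RT)].
(E_C−E_B)/(RT) = (61.0−39.8)×10³/(8.314×640) = 21200/5321 = 3.984.
k_B/k_C = (4.55×10^8/4.44×10^10)·exp(3.984) = 0.01025 × 53.74 = 0.551.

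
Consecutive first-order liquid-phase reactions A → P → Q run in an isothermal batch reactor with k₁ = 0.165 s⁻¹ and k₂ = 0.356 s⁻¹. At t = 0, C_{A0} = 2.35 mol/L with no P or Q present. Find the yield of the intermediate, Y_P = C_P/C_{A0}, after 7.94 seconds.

Solving the coupled first-order balances gives C_P(t) = [k₁/(k₂−k₁)]·C_{A0}·(e^(−k₁t) − e^(−k₂t)).
e^(−k₁t) = e^(−0.165×7.94) = e^(−1.310) = 0.2698; e^(−k₂t) = e^(−2.827) = 0.05921.
C_P = 0.165×2.35/(0.356−0.165) × (0.2698−0.05921) = 2.030×0.2106 = 0.4275 mol/L.
Y_P = C_P/C_{A0} = 0.4275/2.35 = 0.182.

0.182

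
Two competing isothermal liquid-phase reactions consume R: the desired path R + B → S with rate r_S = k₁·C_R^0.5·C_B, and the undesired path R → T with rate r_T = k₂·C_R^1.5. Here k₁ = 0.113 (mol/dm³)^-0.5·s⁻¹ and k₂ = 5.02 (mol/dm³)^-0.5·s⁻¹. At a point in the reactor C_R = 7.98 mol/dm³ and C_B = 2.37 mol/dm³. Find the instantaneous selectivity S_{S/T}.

0.00669

S_{S/T} = r_S/r_T = (k₁·C_R^0.5·C_B)/(k₂·C_R^1.5) = (k₁/k₂)·C_R⁻¹·C_B.
= (0.113×7.980^0.5×2.370) / (5.02×7.980^1.5) = 0.7565/113.2 = 0.00669.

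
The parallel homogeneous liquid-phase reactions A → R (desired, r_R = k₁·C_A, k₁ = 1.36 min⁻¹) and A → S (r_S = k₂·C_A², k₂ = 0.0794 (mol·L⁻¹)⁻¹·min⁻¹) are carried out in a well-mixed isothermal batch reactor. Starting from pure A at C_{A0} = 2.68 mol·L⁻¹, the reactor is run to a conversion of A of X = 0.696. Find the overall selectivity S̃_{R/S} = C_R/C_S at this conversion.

9.89

C_A = C_{A0}(1−X) = 0.8147 mol·L⁻¹.
Along a PFR/batch, dC_R/dC_A = −r_R/(r_R+r_S) = −k₁/(k₁+k₂·C_A).
Integrating from C_{A0} to C_A: C_R = (1.36/0.0794)·ln[(1.36+0.0794·2.68)/(1.36+0.0794·0.815)] = 17.13·ln(1.573/1.425) = 1.694 mol·L⁻¹.
C_S = (C_{A0}−C_A)−C_R = 0.1713 mol·L⁻¹; S̃_{R/S} = 1.694/0.1713 = 9.89.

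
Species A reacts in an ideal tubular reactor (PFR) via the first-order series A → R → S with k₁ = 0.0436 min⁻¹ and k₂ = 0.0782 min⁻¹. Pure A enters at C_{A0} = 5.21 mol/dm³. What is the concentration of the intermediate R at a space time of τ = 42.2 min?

Solving the coupled first-order balances gives C_R(τ) = [k₁/(k₂−k₁)]·C_{A0}·(e^(−k₁τ) − e^(−k₂τ)).
e^(−k₁τ) = e^(−0.0436×42.2) = e^(−1.840) = 0.1588; e^(−k₂τ) = e^(−3.300) = 0.03688.
C_R = 0.0436×5.21/(0.0782−0.0436) × (0.1588−0.03688) = 6.565×0.1219 = 0.8006 mol/dm³.

0.801 mol/dm³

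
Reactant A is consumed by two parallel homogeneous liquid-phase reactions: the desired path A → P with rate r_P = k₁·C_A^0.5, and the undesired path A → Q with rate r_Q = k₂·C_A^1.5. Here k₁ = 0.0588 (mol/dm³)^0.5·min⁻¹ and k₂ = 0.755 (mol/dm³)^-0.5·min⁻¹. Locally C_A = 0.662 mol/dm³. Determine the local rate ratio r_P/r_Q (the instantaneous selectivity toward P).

0.118

S_{P/Q} = r_P/r_Q = (k₁·C_A^0.5)/(k₂·C_A^1.5) = (k₁/k₂)·C_A⁻¹.
= (0.0588×0.6620^0.5) / (0.755×0.6620^1.5) = 0.04784/0.4067 = 0.118.
The undesired path is higher order in A, so low C_A (CSTR or dilute feed) favours P.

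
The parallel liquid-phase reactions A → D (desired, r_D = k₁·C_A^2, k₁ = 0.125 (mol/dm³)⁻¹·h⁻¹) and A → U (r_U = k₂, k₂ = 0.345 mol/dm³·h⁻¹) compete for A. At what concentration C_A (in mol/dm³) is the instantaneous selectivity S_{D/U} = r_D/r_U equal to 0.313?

0.929 mol/dm³

S_{D/U} = (k₁/k₂)·C_A^2 ⇒ C_A = (S·k₂/k₁)^(0.5).
= (0.313×0.345/0.125)^(0.5) = (0.8639)^(0.5) = 0.929 mol/dm³.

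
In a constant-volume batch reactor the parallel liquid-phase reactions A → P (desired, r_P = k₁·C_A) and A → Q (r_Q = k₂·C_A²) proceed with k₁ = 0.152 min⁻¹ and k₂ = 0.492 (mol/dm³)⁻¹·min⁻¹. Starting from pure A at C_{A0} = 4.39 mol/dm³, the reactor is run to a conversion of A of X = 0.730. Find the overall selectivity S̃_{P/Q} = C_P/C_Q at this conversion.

C_A = C_{A0}(1−X) = 1.185 mol/dm³.
Along a PFR/batch, dC_P/dC_A = −r_P/(r_P+r_Q) = −k₁/(k₁+k₂·C_A).
Integrating from C_{A0} to C_A: C_P = (0.152/0.492)·ln[(0.152+0.492·4.39)/(0.152+0.492·1.19)] = 0.3089·ln(2.312/0.7352) = 0.3540 mol/dm³.
C_Q = (C_{A0}−C_A)−C_P = 2.851 mol/dm³; S̃_{P/Q} = 0.3540/2.851 = 0.124.

0.124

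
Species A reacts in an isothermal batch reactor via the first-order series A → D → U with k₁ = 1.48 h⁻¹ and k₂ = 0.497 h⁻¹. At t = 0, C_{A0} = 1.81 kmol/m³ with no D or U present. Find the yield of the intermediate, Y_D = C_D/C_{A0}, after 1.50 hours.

Solving the coupled first-order balances gives C_D(t) = [k₁/(k₂−k₁)]·C_{A0}·(e^(−k₁t) − e^(−k₂t)).
e^(−k₁t) = e^(−1.48×1.50) = e^(−2.220) = 0.1086; e^(−k₂t) = e^(−0.7455) = 0.4745.
C_D = 1.48×1.81/(0.497−1.48) × (0.1086−0.4745) = (-2.725)×(-0.3659) = 0.9971 kmol/m³.
Y_D = C_D/C_{A0} = 0.9971/1.81 = 0.551.

0.551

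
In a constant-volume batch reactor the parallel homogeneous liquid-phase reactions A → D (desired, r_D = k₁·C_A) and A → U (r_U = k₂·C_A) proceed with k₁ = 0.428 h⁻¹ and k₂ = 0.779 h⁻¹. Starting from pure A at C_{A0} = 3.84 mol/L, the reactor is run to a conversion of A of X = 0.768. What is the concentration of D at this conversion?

C_A = C_{A0}(1−X) = 0.8909 mol/L.
Both paths are first order in A, so the instantaneous fraction to D is constant: dC_D/d(−C_A) = k₁/(k₁+k₂) = 0.3546.
C_D = 0.3546·(C_{A0}−C_A) = 0.3546×2.949 = 1.05 mol/L.

1.05 mol/L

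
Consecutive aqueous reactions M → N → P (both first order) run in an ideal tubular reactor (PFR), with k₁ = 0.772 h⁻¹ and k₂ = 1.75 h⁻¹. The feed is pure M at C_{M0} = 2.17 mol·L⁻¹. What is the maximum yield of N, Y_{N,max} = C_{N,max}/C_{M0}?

At the optimum, C_{N,max}/C_{M0} = (k₁/k₂)^[k₂/(k₂−k₁)].
= (0.772/1.75)^(1.75/(1.75−0.772)) = (0.4411)^(1.789) = 0.2312.

0.231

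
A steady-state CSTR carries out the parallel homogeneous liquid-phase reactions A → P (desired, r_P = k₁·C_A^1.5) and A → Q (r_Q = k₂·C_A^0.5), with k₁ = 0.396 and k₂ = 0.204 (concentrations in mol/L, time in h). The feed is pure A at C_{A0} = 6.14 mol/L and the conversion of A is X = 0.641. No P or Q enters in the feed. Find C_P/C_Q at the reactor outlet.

Exit C_A = C_{A0}(1−X) = 6.14×0.359 = 2.204 mol/L.
A CSTR operates uniformly at the exit composition, giving r_P = 1.296 and r_Q = 0.3029 (each k·C_A^n at C_A = 2.204).
Overall selectivity = C_P/C_Q = r_Pτ/(r_Qτ) = r_P/r_Q = 4.28.

4.28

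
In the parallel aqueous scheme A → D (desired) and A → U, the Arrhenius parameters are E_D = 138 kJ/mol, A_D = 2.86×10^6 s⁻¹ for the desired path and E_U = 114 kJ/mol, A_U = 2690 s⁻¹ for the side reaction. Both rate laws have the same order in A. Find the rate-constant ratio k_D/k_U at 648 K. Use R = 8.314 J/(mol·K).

With equal orders, S_{D/U} = k_D/k_U = (A_D/A_U)·exp[(E_U−E_D)/(RT)].
(E_U−E_D)/(RT) = (114−138)×10³/(8.314×648) = -24000/5387 = -4.455.
k_D/k_U = (2.86×10^6/2690)·exp(-4.455) = 1063 × 0.01162 = 12.4.
Since E_D > E_U, raising the temperature improves selectivity toward D.

12.4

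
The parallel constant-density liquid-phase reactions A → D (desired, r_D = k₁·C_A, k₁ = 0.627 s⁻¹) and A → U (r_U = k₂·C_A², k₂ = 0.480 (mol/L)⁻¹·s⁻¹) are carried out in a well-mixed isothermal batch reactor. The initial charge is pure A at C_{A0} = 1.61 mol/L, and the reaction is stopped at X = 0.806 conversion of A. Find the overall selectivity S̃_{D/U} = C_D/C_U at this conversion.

C_A = C_{A0}(1−X) = 0.3123 mol/L.
Along a PFR/batch, dC_D/dC_A = −r_D/(r_D+r_U) = −k₁/(k₁+k₂·C_A).
Integrating from C_{A0} to C_A: C_D = (0.627/0.480)·ln[(0.627+0.480·1.61)/(0.627+0.480·0.312)] = 1.306·ln(1.400/0.7769) = 0.7690 mol/L.
C_U = (C_{A0}−C_A)−C_D = 0.5286 mol/L; S̃_{D/U} = 0.7690/0.5286 = 1.45.

1.45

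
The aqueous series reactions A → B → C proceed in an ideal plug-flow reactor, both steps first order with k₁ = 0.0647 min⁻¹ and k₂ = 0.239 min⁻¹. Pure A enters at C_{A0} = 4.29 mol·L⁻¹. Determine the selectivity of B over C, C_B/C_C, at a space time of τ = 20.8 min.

0.146

The intermediate concentration in a first-order A→B→C sequence is C_B = k₁C_{A0}(e^(−k₁τ) − e^(−k₂τ))/(k₂−k₁).
e^(−k₁τ) = e^(−0.0647×20.8) = e^(−1.346) = 0.2603; e^(−k₂τ) = e^(−4.971) = 0.006935.
C_B = 0.0647×4.29/(0.239−0.0647) × (0.2603−0.006935) = 1.592×0.2534 = 0.4035 mol·L⁻¹.
C_A = C_{A0}e^(−k₁τ) = 1.117 mol·L⁻¹, so C_C = C_{A0}−C_A−C_B = 2.770 mol·L⁻¹; C_B/C_C = 0.146.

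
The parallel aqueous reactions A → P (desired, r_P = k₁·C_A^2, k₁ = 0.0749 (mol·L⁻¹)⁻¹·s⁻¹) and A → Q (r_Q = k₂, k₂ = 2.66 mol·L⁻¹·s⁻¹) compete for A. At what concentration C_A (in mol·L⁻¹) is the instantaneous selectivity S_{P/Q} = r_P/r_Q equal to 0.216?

S_{P/Q} = (k₁/k₂)·C_A^2 ⇒ C_A = (S·k₂/k₁)^(0.5).
= (0.216×2.66/0.0749)^(0.5) = (7.671)^(0.5) = 2.77 mol·L⁻¹.

2.77 mol·L⁻¹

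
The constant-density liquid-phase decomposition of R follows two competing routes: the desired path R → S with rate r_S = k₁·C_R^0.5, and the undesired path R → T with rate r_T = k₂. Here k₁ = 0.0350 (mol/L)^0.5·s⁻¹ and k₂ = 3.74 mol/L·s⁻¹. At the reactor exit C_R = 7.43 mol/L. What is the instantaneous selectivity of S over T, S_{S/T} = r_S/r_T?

0.0255

S_{S/T} = r_S/r_T = (k₁·C_R^0.5)/(k₂) = (k₁/k₂)·C_R^0.5.
= (0.0350×7.430^0.5) / (3.74) = 0.09540/3.740 = 0.0255.
Since the desired path is higher order in R, keeping C_R high (PFR or concentrated feed) favours S.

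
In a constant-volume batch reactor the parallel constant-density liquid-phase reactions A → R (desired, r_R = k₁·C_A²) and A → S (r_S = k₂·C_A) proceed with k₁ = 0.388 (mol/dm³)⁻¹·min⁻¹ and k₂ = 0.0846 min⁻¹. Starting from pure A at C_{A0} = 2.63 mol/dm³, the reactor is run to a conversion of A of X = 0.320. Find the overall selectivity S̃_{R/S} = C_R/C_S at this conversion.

10.0

C_A = C_{A0}(1−X) = 1.788 mol/dm³.
Along a PFR/batch, dC_S/dC_A = −r_S/(r_R+r_S) = −k₂/(k₂+k₁·C_A).
Integrating from C_{A0} to C_A: C_S = (0.0846/0.388)·ln[(0.0846+0.388·2.63)/(0.0846+0.388·1.79)] = 0.2180·ln(1.105/0.7785) = 0.07637 mol/dm³.
Then C_R = (C_{A0}−C_A) − C_S = 0.8416 − 0.07637 = 0.7652 mol/dm³.
S̃_{R/S} = C_R/C_S = 0.7652/0.07637 = 10.0.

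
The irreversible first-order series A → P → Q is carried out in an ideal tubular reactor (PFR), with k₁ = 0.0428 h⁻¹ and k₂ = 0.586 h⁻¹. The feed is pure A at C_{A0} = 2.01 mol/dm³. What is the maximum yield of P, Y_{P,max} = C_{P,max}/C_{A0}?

Evaluating C_P at τ_opt = ln(k₂/k₁)/(k₂−k₁) gives C_{P,max}/C_{A0} = (k₁/k₂)^[k₂/(k₂−k₁)].
= (0.0428/0.586)^(0.586/(0.586−0.0428)) = (0.07304)^(1.079) = 0.05943.

0.0594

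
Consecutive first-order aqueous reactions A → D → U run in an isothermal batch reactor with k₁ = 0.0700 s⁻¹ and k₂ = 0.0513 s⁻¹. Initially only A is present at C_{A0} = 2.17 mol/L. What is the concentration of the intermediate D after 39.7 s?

0.555 mol/L

For first-order series with pure A initially, C_D(t) = k₁C_{A0}/(k₂−k₁)·(e^(−k₁t) − e^(−k₂t)).
e^(−k₁t) = e^(−0.0700×39.7) = e^(−2.779) = 0.06210; e^(−k₂t) = e^(−2.037) = 0.1305.
C_D = 0.0700×2.17/(0.0513−0.0700) × (0.06210−0.1305) = (-8.123)×(-0.06837) = 0.5554 mol/L.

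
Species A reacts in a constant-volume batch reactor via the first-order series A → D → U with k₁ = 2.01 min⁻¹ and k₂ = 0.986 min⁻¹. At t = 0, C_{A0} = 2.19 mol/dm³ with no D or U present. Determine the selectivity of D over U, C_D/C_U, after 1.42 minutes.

For first-order series with pure A initially, C_D(t) = k₁C_{A0}/(k₂−k₁)·(e^(−k₁t) − e^(−k₂t)).
e^(−k₁t) = e^(−2.01×1.42) = e^(−2.854) = 0.05760; e^(−k₂t) = e^(−1.400) = 0.2466.
C_D = 2.01×2.19/(0.986−2.01) × (0.05760−0.2466) = (-4.299)×(-0.1890) = 0.8123 mol/dm³.
C_A = C_{A0}e^(−k₁t) = 0.1261 mol/dm³, so C_U = C_{A0}−C_A−C_D = 1.252 mol/dm³; C_D/C_U = 0.649.

0.649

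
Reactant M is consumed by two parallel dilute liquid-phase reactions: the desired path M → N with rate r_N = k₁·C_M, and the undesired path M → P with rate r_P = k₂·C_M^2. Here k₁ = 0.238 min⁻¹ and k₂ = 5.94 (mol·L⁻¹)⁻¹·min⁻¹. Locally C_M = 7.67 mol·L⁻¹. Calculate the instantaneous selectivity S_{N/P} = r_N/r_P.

0.00522

S_{N/P} = r_N/r_P = (k₁·C_M)/(k₂·C_M^2) = (k₁/k₂)·C_M⁻¹.
= (0.238×7.670) / (5.94×7.670^2) = 1.825/349.4 = 0.00522.
The undesired path is higher order in M, so low C_M (CSTR or dilute feed) favours N.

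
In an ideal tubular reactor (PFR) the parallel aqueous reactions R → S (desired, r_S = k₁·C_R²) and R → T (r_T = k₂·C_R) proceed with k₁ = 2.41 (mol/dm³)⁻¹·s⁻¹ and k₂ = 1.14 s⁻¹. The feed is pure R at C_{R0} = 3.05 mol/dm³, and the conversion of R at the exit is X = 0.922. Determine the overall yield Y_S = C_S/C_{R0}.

0.674

C_R = C_{R0}(1−X) = 0.2379 mol/dm³.
Along a PFR/batch, dC_T/dC_R = −r_T/(r_S+r_T) = −k₂/(k₂+k₁·C_R).
Integrating from C_{R0} to C_R: C_T = (1.14/2.41)·ln[(1.14+2.41·3.05)/(1.14+2.41·0.238)] = 0.4730·ln(8.491/1.713) = 0.7571 mol/dm³.
Then C_S = (C_{R0}−C_R) − C_T = 2.812 − 0.7571 = 2.055 mol/dm³.
Y_S = C_S/C_{R0} = 2.055/3.05 = 0.674.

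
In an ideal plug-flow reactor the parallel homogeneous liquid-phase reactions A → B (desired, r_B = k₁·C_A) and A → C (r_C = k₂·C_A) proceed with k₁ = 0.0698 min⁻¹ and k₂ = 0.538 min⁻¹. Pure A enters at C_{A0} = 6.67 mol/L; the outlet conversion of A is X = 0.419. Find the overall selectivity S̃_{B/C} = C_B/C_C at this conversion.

0.130

C_A = C_{A0}(1−X) = 3.875 mol/L.
Both paths are first order in A, so the instantaneous fraction to B is constant: dC_B/d(−C_A) = k₁/(k₁+k₂) = 0.1148.
C_B = 0.1148·(C_{A0}−C_A) = 0.1148×2.795 = 0.321 mol/L.
C_C = (C_{A0}−C_A)−C_B = 2.474 mol/L; S̃_{B/C} = 0.3209/2.474 = 0.130.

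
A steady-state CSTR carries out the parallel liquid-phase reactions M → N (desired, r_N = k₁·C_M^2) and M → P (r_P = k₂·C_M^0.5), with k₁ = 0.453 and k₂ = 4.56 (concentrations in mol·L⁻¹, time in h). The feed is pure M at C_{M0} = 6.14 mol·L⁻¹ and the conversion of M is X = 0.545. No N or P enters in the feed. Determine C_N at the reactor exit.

1.06 mol·L⁻¹

Exit C_M = C_{M0}(1−X) = 6.14×0.455 = 2.794 mol·L⁻¹.
In a CSTR the entire volume is at exit conditions, so r_N = 0.453×2.794^2 = 3.536 and r_P = 4.56×2.794^0.5 = 7.622.
Fraction of consumed M going to N: r_N/(r_N+r_P) = 0.3169.
C_N = 0.3169·C_{M0}·X = 0.3169×6.14×0.545 = 1.06 mol·L⁻¹.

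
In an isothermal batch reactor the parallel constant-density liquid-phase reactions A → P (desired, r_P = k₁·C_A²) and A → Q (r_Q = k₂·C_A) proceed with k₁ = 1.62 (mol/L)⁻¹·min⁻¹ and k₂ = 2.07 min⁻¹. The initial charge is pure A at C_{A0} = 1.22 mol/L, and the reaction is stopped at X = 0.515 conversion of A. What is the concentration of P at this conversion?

C_A = C_{A0}(1−X) = 0.5917 mol/L.
Along a PFR/batch, dC_Q/dC_A = −r_Q/(r_P+r_Q) = −k₂/(k₂+k₁·C_A).
Integrating from C_{A0} to C_A: C_Q = (2.07/1.62)·ln[(2.07+1.62·1.22)/(2.07+1.62·0.592)] = 1.278·ln(4.046/3.029) = 0.3702 mol/L.
Then C_P = (C_{A0}−C_A) − C_Q = 0.6283 − 0.3702 = 0.2581 mol/L.

0.258 mol/L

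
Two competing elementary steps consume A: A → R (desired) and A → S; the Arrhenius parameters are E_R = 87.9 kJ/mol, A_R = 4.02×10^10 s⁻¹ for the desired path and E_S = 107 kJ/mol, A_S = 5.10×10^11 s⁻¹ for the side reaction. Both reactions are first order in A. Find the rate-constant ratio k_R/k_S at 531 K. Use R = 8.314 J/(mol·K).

5.96

Since both paths have the same order in A, the concentration cancels and S_{R/S} = k_R/k_S = (A_R/A_S)·exp[(E_S−E_R)/(RT)].
(E_S−E_R)/(RT) = (107−87.9)×10³/(8.314×531) = 19100/4415 = 4.326.
k_R/k_S = (4.02×10^10/5.10×10^11)·exp(4.326) = 0.07882 × 75.67 = 5.96.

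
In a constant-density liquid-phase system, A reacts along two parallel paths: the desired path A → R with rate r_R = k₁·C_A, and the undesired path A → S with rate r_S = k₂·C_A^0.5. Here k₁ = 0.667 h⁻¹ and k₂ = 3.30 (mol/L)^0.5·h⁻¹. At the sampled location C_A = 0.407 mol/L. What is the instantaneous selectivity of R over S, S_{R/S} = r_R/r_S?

S_{R/S} = r_R/r_S = (k₁·C_A)/(k₂·C_A^0.5) = (k₁/k₂)·C_A^0.5.
= (0.667×0.4070) / (3.30×0.4070^0.5) = 0.2715/2.105 = 0.129.
Since the desired path is higher order in A, keeping C_A high (PFR or concentrated feed) favours R.

0.129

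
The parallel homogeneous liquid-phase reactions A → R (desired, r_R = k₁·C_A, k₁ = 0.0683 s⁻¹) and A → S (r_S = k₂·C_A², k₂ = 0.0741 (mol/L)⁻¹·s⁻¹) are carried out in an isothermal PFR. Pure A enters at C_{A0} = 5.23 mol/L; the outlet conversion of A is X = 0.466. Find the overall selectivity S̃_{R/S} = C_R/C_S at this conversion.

0.236

C_A = C_{A0}(1−X) = 2.793 mol/L.
Along a PFR/batch, dC_R/dC_A = −r_R/(r_R+r_S) = −k₁/(k₁+k₂·C_A).
Integrating from C_{A0} to C_A: C_R = (0.0683/0.0741)·ln[(0.0683+0.0741·5.23)/(0.0683+0.0741·2.79)] = 0.9217·ln(0.4558/0.2752) = 0.4650 mol/L.
C_S = (C_{A0}−C_A)−C_R = 1.972 mol/L; S̃_{R/S} = 0.4650/1.972 = 0.236.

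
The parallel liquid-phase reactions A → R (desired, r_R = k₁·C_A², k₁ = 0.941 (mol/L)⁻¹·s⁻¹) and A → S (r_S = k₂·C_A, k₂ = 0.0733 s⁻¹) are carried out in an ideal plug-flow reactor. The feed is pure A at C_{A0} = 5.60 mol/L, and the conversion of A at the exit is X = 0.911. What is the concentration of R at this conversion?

4.92 mol/L

C_A = C_{A0}(1−X) = 0.4984 mol/L.
Along a PFR/batch, dC_S/dC_A = −r_S/(r_R+r_S) = −k₂/(k₂+k₁·C_A).
Integrating from C_{A0} to C_A: C_S = (0.0733/0.941)·ln[(0.0733+0.941·5.60)/(0.0733+0.941·0.498)] = 0.07790·ln(5.343/0.5423) = 0.1782 mol/L.
Then C_R = (C_{A0}−C_A) − C_S = 5.102 − 0.1782 = 4.923 mol/L.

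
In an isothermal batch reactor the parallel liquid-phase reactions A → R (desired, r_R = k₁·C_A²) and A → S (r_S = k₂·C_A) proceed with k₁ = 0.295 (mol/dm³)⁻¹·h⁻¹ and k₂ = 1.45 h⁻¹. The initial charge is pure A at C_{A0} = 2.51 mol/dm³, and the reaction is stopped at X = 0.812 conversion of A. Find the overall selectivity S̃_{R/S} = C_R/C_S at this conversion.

0.292

C_A = C_{A0}(1−X) = 0.4719 mol/dm³.
Along a PFR/batch, dC_S/dC_A = −r_S/(r_R+r_S) = −k₂/(k₂+k₁·C_A).
Integrating from C_{A0} to C_A: C_S = (1.45/0.295)·ln[(1.45+0.295·2.51)/(1.45+0.295·0.472)] = 4.915·ln(2.190/1.589) = 1.577 mol/dm³.
Then C_R = (C_{A0}−C_A) − C_S = 2.038 − 1.577 = 0.4609 mol/dm³.
S̃_{R/S} = C_R/C_S = 0.4609/1.577 = 0.292.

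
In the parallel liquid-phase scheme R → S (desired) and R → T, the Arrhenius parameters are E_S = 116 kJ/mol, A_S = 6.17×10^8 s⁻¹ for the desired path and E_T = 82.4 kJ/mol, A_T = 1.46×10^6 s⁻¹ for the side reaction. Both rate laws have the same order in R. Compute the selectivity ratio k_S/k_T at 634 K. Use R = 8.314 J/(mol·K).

With equal orders, S_{S/T} = k_S/k_T = (A_S/A_T)·exp[(E_T−E_S)/(RT)].
(E_T−E_S)/(RT) = (82.4−116)×10³/(8.314×634) = -33600/5271 = -6.374.
k_S/k_T = (6.17×10^8/1.46×10^6)·exp(-6.374) = 422.6 × 0.001705 = 0.720.
Since E_S > E_T, raising the temperature improves selectivity toward S.

0.720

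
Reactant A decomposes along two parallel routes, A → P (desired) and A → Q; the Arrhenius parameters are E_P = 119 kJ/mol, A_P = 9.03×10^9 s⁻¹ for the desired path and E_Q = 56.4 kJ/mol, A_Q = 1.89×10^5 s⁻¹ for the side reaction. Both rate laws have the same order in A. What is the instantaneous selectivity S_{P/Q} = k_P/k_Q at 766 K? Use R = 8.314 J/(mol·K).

2.57

k_P/k_Q = (A_P/A_Q)·exp[−(E_P−E_Q)/(RT)] = (A_P/A_Q)·exp[(E_Q−E_P)/(RT)].
(E_Q−E_P)/(RT) = (56.4−119)×10³/(8.314×766) = -62600/6369 = -9.830.
k_P/k_Q = (9.03×10^9/1.89×10^5)·exp(-9.830) = 47778 × 5.383×10^-5 = 2.57.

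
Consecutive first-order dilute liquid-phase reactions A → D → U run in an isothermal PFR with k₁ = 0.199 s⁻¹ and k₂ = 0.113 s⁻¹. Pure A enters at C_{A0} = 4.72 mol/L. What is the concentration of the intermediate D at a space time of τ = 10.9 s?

1.94 mol/L

The intermediate concentration in a first-order A→B→C sequence is C_D = k₁C_{A0}(e^(−k₁τ) − e^(−k₂τ))/(k₂−k₁).
e^(−k₁τ) = e^(−0.199×10.9) = e^(−2.169) = 0.1143; e^(−k₂τ) = e^(−1.232) = 0.2918.
C_D = 0.199×4.72/(0.113−0.199) × (0.1143−0.2918) = (-10.92)×(-0.1775) = 1.939 mol/L.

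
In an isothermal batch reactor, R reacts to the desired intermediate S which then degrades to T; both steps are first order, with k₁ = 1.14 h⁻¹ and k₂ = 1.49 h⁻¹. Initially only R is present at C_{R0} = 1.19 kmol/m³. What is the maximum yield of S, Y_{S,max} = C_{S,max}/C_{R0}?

0.320

At the optimum, C_{S,max}/C_{R0} = (k₁/k₂)^[k₂/(k₂−k₁)].
= (1.14/1.49)^(1.49/(1.49−1.14)) = (0.7651)^(4.257) = 0.3199.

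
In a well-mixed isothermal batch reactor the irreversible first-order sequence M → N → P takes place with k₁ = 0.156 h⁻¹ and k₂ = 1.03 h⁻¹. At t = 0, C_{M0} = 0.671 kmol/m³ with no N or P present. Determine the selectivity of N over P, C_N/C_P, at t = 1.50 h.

0.978

For first-order series with pure M initially, C_N(t) = k₁C_{M0}/(k₂−k₁)·(e^(−k₁t) − e^(−k₂t)).
e^(−k₁t) = e^(−0.156×1.50) = e^(−0.2340) = 0.7914; e^(−k₂t) = e^(−1.545) = 0.2133.
C_N = 0.156×0.671/(1.03−0.156) × (0.7914−0.2133) = 0.1198×0.5780 = 0.06923 kmol/m³.
C_M = C_{M0}e^(−k₁t) = 0.5310 kmol/m³, so C_P = C_{M0}−C_M−C_N = 0.07077 kmol/m³; C_N/C_P = 0.978.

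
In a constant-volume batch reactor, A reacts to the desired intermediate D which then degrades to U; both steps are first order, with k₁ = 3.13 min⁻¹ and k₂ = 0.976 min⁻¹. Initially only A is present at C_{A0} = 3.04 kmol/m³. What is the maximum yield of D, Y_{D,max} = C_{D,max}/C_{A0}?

0.590

At the optimum, C_{D,max}/C_{A0} = (k₁/k₂)^[k₂/(k₂−k₁)].
= (3.13/0.976)^(0.976/(0.976−3.13)) = (3.207)^(-0.4531) = 0.5898.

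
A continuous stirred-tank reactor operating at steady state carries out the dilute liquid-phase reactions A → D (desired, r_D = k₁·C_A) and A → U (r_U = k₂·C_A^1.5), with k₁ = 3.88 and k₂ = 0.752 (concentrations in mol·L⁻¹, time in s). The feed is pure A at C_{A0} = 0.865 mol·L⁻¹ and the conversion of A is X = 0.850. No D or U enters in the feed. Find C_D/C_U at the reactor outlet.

14.3

Exit C_A = C_{A0}(1−X) = 0.865×0.150 = 0.1298 mol·L⁻¹.
A CSTR operates uniformly at the exit composition, giving r_D = 0.5034 and r_U = 0.03515 (each k·C_A^n at C_A = 0.1298).
Overall selectivity = C_D/C_U = r_Dτ/(r_Uτ) = r_D/r_U = 14.3.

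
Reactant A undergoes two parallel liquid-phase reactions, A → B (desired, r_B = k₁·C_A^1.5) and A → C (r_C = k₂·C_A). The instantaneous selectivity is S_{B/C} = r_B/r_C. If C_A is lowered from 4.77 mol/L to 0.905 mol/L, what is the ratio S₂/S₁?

S_{B/C} = (k₁/k₂)·C_A^0.5, so S₂/S₁ = (C_{A,2}/C_{A,1})^0.5.
= (0.905/4.77)^0.5 = (0.1897)^0.5 = 0.436.
Selectivity toward B falls as C_A falls — high-concentration operation is favoured.

0.436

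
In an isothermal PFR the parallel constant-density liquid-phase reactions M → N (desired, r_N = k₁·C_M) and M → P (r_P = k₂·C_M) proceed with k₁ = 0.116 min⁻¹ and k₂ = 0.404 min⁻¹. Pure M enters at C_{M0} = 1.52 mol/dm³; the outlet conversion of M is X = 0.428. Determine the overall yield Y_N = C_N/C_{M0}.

0.0955

C_M = C_{M0}(1−X) = 0.8694 mol/dm³.
Both paths are first order in M, so the instantaneous fraction to N is constant: dC_N/d(−C_M) = k₁/(k₁+k₂) = 0.2231.
C_N = 0.2231·(C_{M0}−C_M) = 0.2231×0.6506 = 0.145 mol/dm³.
Y_N = C_N/C_{M0} = 0.1451/1.52 = 0.0955.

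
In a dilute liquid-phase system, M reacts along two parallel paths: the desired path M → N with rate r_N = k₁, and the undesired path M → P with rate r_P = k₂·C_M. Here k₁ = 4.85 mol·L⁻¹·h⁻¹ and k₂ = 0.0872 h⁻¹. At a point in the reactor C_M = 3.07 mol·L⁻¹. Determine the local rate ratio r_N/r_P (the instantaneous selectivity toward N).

S_{N/P} = r_N/r_P = (k₁)/(k₂·C_M) = (k₁/k₂)·C_M⁻¹.
= (4.85) / (0.0872×3.070) = 4.850/0.2677 = 18.1.
The undesired path is higher order in M, so low C_M (CSTR or dilute feed) favours N.

18.1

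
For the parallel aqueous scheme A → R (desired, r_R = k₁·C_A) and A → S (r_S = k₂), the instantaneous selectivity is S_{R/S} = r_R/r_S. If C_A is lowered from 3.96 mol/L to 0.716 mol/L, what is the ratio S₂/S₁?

S_{R/S} = (k₁/k₂)·C_A, so S₂/S₁ = (C_{A,2}/C_{A,1}).
= 0.716/3.96 = 0.181.
Selectivity toward R falls as C_A falls — high-concentration operation is favoured.

0.181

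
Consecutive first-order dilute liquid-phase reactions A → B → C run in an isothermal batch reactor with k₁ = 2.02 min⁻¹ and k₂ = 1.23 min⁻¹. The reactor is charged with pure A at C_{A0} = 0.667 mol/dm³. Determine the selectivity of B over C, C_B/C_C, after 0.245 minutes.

5.79

The intermediate concentration in a first-order A→B→C sequence is C_B = k₁C_{A0}(e^(−k₁t) − e^(−k₂t))/(k₂−k₁).
e^(−k₁t) = e^(−2.02×0.245) = e^(−0.4949) = 0.6096; e^(−k₂t) = e^(−0.3014) = 0.7398.
C_B = 2.02×0.667/(1.23−2.02) × (0.6096−0.7398) = (-1.705)×(-0.1302) = 0.2220 mol/dm³.
C_A = C_{A0}e^(−k₁t) = 0.4066 mol/dm³, so C_C = C_{A0}−C_A−C_B = 0.03834 mol/dm³; C_B/C_C = 5.79.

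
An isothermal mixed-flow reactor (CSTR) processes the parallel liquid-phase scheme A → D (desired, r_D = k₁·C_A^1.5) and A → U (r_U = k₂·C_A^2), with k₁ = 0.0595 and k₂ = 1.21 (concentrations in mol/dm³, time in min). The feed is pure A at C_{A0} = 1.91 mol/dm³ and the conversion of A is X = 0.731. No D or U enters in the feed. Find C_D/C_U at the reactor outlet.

Exit C_A = C_{A0}(1−X) = 1.91×0.269 = 0.5138 mol/dm³.
In a CSTR the entire volume is at exit conditions, so r_D = 0.0595×0.5138^1.5 = 0.02191 and r_U = 1.21×0.5138^2 = 0.3194.
Overall selectivity = C_D/C_U = r_Dτ/(r_Uτ) = r_D/r_U = 0.0686.

0.0686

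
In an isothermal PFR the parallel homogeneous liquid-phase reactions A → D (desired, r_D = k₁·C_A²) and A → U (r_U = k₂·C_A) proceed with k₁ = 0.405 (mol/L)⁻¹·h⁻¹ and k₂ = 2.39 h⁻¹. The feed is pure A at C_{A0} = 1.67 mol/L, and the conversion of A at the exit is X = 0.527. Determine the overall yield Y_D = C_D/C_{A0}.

C_A = C_{A0}(1−X) = 0.7899 mol/L.
Along a PFR/batch, dC_U/dC_A = −r_U/(r_D+r_U) = −k₂/(k₂+k₁·C_A).
Integrating from C_{A0} to C_A: C_U = (2.39/0.405)·ln[(2.39+0.405·1.67)/(2.39+0.405·0.790)] = 5.901·ln(3.066/2.710) = 0.7292 mol/L.
Then C_D = (C_{A0}−C_A) − C_U = 0.8801 − 0.7292 = 0.1509 mol/L.
Y_D = C_D/C_{A0} = 0.1509/1.67 = 0.0903.

0.0903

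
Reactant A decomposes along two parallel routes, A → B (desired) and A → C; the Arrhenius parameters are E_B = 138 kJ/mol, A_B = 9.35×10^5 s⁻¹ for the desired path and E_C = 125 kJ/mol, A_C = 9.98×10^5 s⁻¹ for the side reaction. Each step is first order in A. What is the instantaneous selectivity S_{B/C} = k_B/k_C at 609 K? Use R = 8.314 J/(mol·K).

With equal orders, S_{B/C} = k_B/k_C = (A_B/A_C)·exp[(E_C−E_B)/(RT)].
(E_C−E_B)/(RT) = (125−138)×10³/(8.314×609) = -13000/5063 = -2.568.
k_B/k_C = (9.35×10^5/9.98×10^5)·exp(-2.568) = 0.9369 × 0.07672 = 0.0719.

0.0719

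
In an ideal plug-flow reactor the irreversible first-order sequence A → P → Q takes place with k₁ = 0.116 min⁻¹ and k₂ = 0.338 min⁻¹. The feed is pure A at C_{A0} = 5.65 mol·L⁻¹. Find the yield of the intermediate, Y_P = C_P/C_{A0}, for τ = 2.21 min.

0.157

The intermediate concentration in a first-order A→B→C sequence is C_P = k₁C_{A0}(e^(−k₁τ) − e^(−k₂τ))/(k₂−k₁).
e^(−k₁τ) = e^(−0.116×2.21) = e^(−0.2564) = 0.7739; e^(−k₂τ) = e^(−0.7470) = 0.4738.
C_P = 0.116×5.65/(0.338−0.116) × (0.7739−0.4738) = 2.952×0.3001 = 0.8859 mol·L⁻¹.
Y_P = C_P/C_{A0} = 0.8859/5.65 = 0.157.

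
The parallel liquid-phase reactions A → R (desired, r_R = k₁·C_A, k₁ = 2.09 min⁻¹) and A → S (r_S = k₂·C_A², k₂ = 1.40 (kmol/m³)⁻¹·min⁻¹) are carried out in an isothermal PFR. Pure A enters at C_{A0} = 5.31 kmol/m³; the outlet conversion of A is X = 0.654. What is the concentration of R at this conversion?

C_A = C_{A0}(1−X) = 1.837 kmol/m³.
Along a PFR/batch, dC_R/dC_A = −r_R/(r_R+r_S) = −k₁/(k₁+k₂·C_A).
Integrating from C_{A0} to C_A: C_R = (2.09/1.40)·ln[(2.09+1.40·5.31)/(2.09+1.40·1.84)] = 1.493·ln(9.524/4.662) = 1.066 kmol/m³.

1.07 kmol/m³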